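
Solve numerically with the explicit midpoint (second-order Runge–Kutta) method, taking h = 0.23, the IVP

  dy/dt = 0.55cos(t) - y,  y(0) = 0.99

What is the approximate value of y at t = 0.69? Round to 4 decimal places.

0.7473

Midpoint: k1 = f(t_n, y_n); k2 = f(t_n + h/2, y_n + (h/2)·k1); y_{n+1} = y_n + h·k2.
t=0.000000, y=0.990000:
  k1 = f(0.000000, 0.990000) = -0.440000
  k2 = f(0.115000, 0.939400) = -0.393033
  y ← 0.990000 + 0.23·(-0.393033) = 0.899602
t=0.230000, y=0.899602:
  k1 = f(0.230000, 0.899602) = -0.364086
  k2 = f(0.345000, 0.857733) = -0.340141
  y ← 0.899602 + 0.23·(-0.340141) = 0.821370
t=0.460000, y=0.821370:
  k1 = f(0.460000, 0.821370) = -0.328541
  k2 = f(0.575000, 0.783588) = -0.322032
  y ← 0.821370 + 0.23·(-0.322032) = 0.747303
y(0.69) ≈ 0.7473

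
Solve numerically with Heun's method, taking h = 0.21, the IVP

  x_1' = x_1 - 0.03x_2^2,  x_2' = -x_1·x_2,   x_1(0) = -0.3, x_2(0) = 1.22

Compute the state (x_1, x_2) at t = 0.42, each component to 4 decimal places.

Heun on (x_1,x_2): k1 = f(t_n, state_n); k2 = f(t_n + h, state_n + h·k1); state_{n+1} = state_n + (h/2)·(k1 + k2).
0.000000: (-0.300000, 1.220000)
  k1 = (-0.344652, 0.366000)
  predictor → (-0.372377, 1.296860)
  k2 = (-0.422832, 0.482921)
  → (-0.380586, 1.309137)
0.210000: (-0.380586, 1.309137)
  k1 = (-0.432001, 0.498239)
  predictor → (-0.471306, 1.413767)
  k2 = (-0.531268, 0.666317)
  → (-0.481729, 1.431415)
(x_1(0.42), x_2(0.42)) ≈ (-0.4817, 1.4314)

-0.4817, 1.4314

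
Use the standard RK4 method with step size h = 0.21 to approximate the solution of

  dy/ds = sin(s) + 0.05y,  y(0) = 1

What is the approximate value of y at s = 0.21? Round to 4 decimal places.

RK4: k1 = f(s_n, y_n); k2 = f(s_n + h/2, y_n + (h/2)·k1); k3 = f(s_n + h/2, y_n + (h/2)·k2); k4 = f(s_n + h, y_n + h·k3); y_{n+1} = y_n + (h/6)·(k1 + 2k2 + 2k3 + k4).
s=0.000000, y=1.000000:
  k1 = f(0.000000, 1.000000) = 0.050000
  k2 = f(0.105000, 1.005250) = 0.155070
  k3 = f(0.105000, 1.016282) = 0.155621
  k4 = f(0.210000, 1.032680) = 0.260094
  y ← 1.000000 + (0.21/6)·(k1 + 2k2 + 2k3 + k4) = 1.032602
y(0.21) ≈ 1.0326

1.0326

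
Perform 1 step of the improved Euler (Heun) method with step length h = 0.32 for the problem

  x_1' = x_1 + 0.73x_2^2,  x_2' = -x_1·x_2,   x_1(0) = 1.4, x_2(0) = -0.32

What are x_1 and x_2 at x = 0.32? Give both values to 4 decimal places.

1.9391, -0.1954

Heun on (x_1,x_2): k1 = f(x_n, state_n); k2 = f(x_n + h, state_n + h·k1); state_{n+1} = state_n + (h/2)·(k1 + k2).
0.000000: (1.400000, -0.320000)
  k1 = (1.474752, 0.448000)
  predictor → (1.871921, -0.176640)
  k2 = (1.894698, 0.330656)
  → (1.939112, -0.195415)
(x_1(0.32), x_2(0.32)) ≈ (1.9391, -0.1954)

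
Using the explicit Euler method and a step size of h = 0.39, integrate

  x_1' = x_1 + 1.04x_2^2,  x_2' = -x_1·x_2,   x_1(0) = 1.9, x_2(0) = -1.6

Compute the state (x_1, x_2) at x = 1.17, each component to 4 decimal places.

Euler on (x_1,x_2): x_1_{n+1} = x_1_n + h·x_1', x_2_{n+1} = x_2_n + h·x_2'.
0.000000: (1.900000, -1.600000); f=(4.562400, 3.040000) → (3.679336, -0.414400)
0.390000: (3.679336, -0.414400); f=(3.857932, 1.524717) → (5.183930, 0.180240)
0.780000: (5.183930, 0.180240); f=(5.217715, -0.934349) → (7.218839, -0.184157)
(x_1(1.17), x_2(1.17)) ≈ (7.2188, -0.1842)

7.2188, -0.1842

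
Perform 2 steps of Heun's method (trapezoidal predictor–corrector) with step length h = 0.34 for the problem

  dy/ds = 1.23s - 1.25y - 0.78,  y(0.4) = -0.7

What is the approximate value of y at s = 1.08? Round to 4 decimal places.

-0.2079

Heun: k1 = f(s_n, y_n); k2 = f(s_n + h, y_n + h·k1); y_{n+1} = y_n + (h/2)·(k1 + k2).
s=0.400000, y=-0.700000:
  k1 = f(0.400000, -0.700000) = 0.587000
  k2 = f(0.740000, -0.500420) = 0.755725
  y ← -0.700000 + (0.34/2)·(0.587000 + 0.755725) = -0.471737
s=0.740000, y=-0.471737:
  k1 = f(0.740000, -0.471737) = 0.719871
  k2 = f(1.080000, -0.226981) = 0.832126
  y ← -0.471737 + (0.34/2)·(0.719871 + 0.832126) = -0.207897
y(1.08) ≈ -0.2079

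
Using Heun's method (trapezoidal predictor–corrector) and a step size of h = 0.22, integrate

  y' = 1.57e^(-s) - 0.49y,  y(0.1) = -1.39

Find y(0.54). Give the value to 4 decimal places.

Heun: k1 = f(s_n, y_n); k2 = f(s_n + h, y_n + h·k1); y_{n+1} = y_n + (h/2)·(k1 + k2).
s=0.100000, y=-1.390000:
  k1 = f(0.100000, -1.390000) = 2.101695
  k2 = f(0.320000, -0.927627) = 1.594591
  y ← -1.390000 + (0.22/2)·(2.101695 + 1.594591) = -0.983409
s=0.320000, y=-0.983409:
  k1 = f(0.320000, -0.983409) = 1.621924
  k2 = f(0.540000, -0.626585) = 1.221942
  y ← -0.983409 + (0.22/2)·(1.621924 + 1.221942) = -0.670583
y(0.54) ≈ -0.6706

-0.6706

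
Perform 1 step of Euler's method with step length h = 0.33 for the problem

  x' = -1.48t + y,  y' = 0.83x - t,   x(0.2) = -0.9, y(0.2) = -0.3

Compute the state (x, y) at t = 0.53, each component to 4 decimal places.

Euler on (x,y): x_{n+1} = x_n + h·x', y_{n+1} = y_n + h·y'.
0.200000: (-0.900000, -0.300000); f=(-0.596000, -0.947000) → (-1.096680, -0.612510)
(x(0.53), y(0.53)) ≈ (-1.0967, -0.6125)

-1.0967, -0.6125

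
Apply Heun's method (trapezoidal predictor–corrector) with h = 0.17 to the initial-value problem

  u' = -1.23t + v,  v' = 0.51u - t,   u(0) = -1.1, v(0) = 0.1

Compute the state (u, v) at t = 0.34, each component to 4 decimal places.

-1.1744, -0.1502

Heun on (u,v): k1 = f(t_n, state_n); k2 = f(t_n + h, state_n + h·k1); state_{n+1} = state_n + (h/2)·(k1 + k2).
0.000000: (-1.100000, 0.100000)
  k1 = (0.100000, -0.561000)
  predictor → (-1.083000, 0.004630)
  k2 = (-0.204470, -0.722330)
  → (-1.108880, -0.009083)
0.170000: (-1.108880, -0.009083)
  k1 = (-0.218183, -0.735529)
  predictor → (-1.145971, -0.134123)
  k2 = (-0.552323, -0.924445)
  → (-1.174373, -0.150181)
(u(0.34), v(0.34)) ≈ (-1.1744, -0.1502)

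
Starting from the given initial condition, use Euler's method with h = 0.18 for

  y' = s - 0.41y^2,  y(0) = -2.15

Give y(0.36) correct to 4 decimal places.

Euler: y_{n+1} = y_n + h·f(s_n, y_n).
s=0.000000, y=-2.150000: f=-1.895225 → y ← -2.150000 + 0.18·(-1.895225) = -2.491140
s=0.180000, y=-2.491140: f=-2.364370 → y ← -2.491140 + 0.18·(-2.364370) = -2.916727
y(0.36) ≈ -2.9167

-2.9167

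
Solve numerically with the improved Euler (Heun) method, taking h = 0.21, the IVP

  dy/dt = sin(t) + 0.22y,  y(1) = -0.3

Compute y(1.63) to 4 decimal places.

0.2943

Heun: k1 = f(t_n, y_n); k2 = f(t_n + h, y_n + h·k1); y_{n+1} = y_n + (h/2)·(k1 + k2).
t=1.000000, y=-0.300000:
  k1 = f(1.000000, -0.300000) = 0.775471
  k2 = f(1.210000, -0.137151) = 0.905443
  y ← -0.300000 + (0.21/2)·(0.775471 + 0.905443) = -0.123504
t=1.210000, y=-0.123504:
  k1 = f(1.210000, -0.123504) = 0.908445
  k2 = f(1.420000, 0.067269) = 1.003451
  y ← -0.123504 + (0.21/2)·(0.908445 + 1.003451) = 0.077245
t=1.420000, y=0.077245:
  k1 = f(1.420000, 0.077245) = 1.005646
  k2 = f(1.630000, 0.288431) = 1.061703
  y ← 0.077245 + (0.21/2)·(1.005646 + 1.061703) = 0.294317
y(1.63) ≈ 0.2943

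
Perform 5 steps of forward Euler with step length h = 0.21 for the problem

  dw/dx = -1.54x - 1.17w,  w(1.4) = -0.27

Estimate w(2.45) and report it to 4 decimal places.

Euler: w_{n+1} = w_n + h·f(x_n, w_n).
x=1.400000, w=-0.270000: f=-1.840100 → w ← -0.270000 + 0.21·(-1.840100) = -0.656421
x=1.610000, w=-0.656421: f=-1.711387 → w ← -0.656421 + 0.21·(-1.711387) = -1.015812
x=1.820000, w=-1.015812: f=-1.614300 → w ← -1.015812 + 0.21·(-1.614300) = -1.354815
x=2.030000, w=-1.354815: f=-1.541066 → w ← -1.354815 + 0.21·(-1.541066) = -1.678439
x=2.240000, w=-1.678439: f=-1.485826 → w ← -1.678439 + 0.21·(-1.485826) = -1.990463
w(2.45) ≈ -1.9905

-1.9905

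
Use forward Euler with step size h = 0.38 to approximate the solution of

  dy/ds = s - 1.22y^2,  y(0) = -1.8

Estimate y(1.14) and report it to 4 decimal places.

-39.1920

Euler: y_{n+1} = y_n + h·f(s_n, y_n).
s=0.000000, y=-1.800000: f=-3.952800 → y ← -1.800000 + 0.38·(-3.952800) = -3.302064
s=0.380000, y=-3.302064: f=-12.922425 → y ← -3.302064 + 0.38·(-12.922425) = -8.212585
s=0.760000, y=-8.212585: f=-81.524800 → y ← -8.212585 + 0.38·(-81.524800) = -39.192009
y(1.14) ≈ -39.1920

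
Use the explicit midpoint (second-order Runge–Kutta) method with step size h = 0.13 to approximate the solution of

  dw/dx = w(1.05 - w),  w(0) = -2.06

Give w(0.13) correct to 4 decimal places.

Midpoint: k1 = f(x_n, w_n); k2 = f(x_n + h/2, w_n + (h/2)·k1); w_{n+1} = w_n + h·k2.
x=0.000000, w=-2.060000:
  k1 = f(0.000000, -2.060000) = -6.406600
  k2 = f(0.065000, -2.476429) = -8.732951
  w ← -2.060000 + 0.13·(-8.732951) = -3.195284
w(0.13) ≈ -3.1953

-3.1953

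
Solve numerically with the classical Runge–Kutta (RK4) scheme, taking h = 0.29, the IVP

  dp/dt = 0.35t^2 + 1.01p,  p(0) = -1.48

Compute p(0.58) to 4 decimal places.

-2.6321

RK4: k1 = f(t_n, p_n); k2 = f(t_n + h/2, p_n + (h/2)·k1); k3 = f(t_n + h/2, p_n + (h/2)·k2); k4 = f(t_n + h, p_n + h·k3); p_{n+1} = p_n + (h/6)·(k1 + 2k2 + 2k3 + k4).
t=0.000000, p=-1.480000:
  k1 = f(0.000000, -1.480000) = -1.494800
  k2 = f(0.145000, -1.696746) = -1.706355
  k3 = f(0.145000, -1.727421) = -1.737337
  k4 = f(0.290000, -1.983828) = -1.974231
  p ← -1.480000 + (0.29/6)·(k1 + 2k2 + 2k3 + k4) = -1.980560
t=0.290000, p=-1.980560:
  k1 = f(0.290000, -1.980560) = -1.970931
  k2 = f(0.435000, -2.266345) = -2.222780
  k3 = f(0.435000, -2.302863) = -2.259663
  k4 = f(0.580000, -2.635862) = -2.544481
  p ← -1.980560 + (0.29/6)·(k1 + 2k2 + 2k3 + k4) = -2.632108
p(0.58) ≈ -2.6321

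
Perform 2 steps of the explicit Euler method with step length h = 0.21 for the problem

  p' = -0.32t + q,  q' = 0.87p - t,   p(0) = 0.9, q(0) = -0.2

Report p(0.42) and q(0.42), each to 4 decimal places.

0.8364, 0.0771

Euler on (p,q): p_{n+1} = p_n + h·p', q_{n+1} = q_n + h·q'.
0.000000: (0.900000, -0.200000); f=(-0.200000, 0.783000) → (0.858000, -0.035570)
0.210000: (0.858000, -0.035570); f=(-0.102770, 0.536460) → (0.836418, 0.077087)
(p(0.42), q(0.42)) ≈ (0.8364, 0.0771)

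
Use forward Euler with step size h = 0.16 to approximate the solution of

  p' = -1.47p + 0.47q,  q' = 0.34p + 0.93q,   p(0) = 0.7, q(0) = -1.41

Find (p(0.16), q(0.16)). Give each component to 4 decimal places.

Euler on (p,q): p_{n+1} = p_n + h·p', q_{n+1} = q_n + h·q'.
0.000000: (0.700000, -1.410000); f=(-1.691700, -1.073300) → (0.429328, -1.581728)
(p(0.16), q(0.16)) ≈ (0.4293, -1.5817)

0.4293, -1.5817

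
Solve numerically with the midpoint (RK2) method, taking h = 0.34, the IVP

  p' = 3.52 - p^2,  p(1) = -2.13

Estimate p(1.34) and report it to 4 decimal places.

Midpoint: k1 = f(x_n, p_n); k2 = f(x_n + h/2, p_n + (h/2)·k1); p_{n+1} = p_n + h·k2.
x=1.000000, p=-2.130000:
  k1 = f(1.000000, -2.130000) = -1.016900
  k2 = f(1.170000, -2.302873) = -1.783224
  p ← -2.130000 + 0.34·(-1.783224) = -2.736296
p(1.34) ≈ -2.7363

-2.7363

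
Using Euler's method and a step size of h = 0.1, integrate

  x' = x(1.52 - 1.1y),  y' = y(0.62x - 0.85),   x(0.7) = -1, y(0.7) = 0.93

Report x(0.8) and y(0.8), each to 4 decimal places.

-1.0497, 0.7933

Euler on (x,y): x_{n+1} = x_n + h·x', y_{n+1} = y_n + h·y'.
0.700000: (-1.000000, 0.930000); f=(-0.497000, -1.367100) → (-1.049700, 0.793290)
(x(0.8), y(0.8)) ≈ (-1.0497, 0.7933)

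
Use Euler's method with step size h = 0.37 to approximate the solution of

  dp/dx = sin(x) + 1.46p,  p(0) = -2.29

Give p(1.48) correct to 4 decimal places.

-11.8537

Euler: p_{n+1} = p_n + h·f(x_n, p_n).
x=0.000000, p=-2.290000: f=-3.343400 → p ← -2.290000 + 0.37·(-3.343400) = -3.527058
x=0.370000, p=-3.527058: f=-4.787889 → p ← -3.527058 + 0.37·(-4.787889) = -5.298577
x=0.740000, p=-5.298577: f=-7.061635 → p ← -5.298577 + 0.37·(-7.061635) = -7.911382
x=1.110000, p=-7.911382: f=-10.654919 → p ← -7.911382 + 0.37·(-10.654919) = -11.853702
p(1.48) ≈ -11.8537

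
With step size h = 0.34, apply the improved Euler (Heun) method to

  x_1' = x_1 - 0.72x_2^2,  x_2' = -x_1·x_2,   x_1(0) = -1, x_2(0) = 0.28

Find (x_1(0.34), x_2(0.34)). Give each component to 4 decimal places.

Heun on (x_1,x_2): k1 = f(x_n, state_n); k2 = f(x_n + h, state_n + h·k1); state_{n+1} = state_n + (h/2)·(k1 + k2).
0.000000: (-1.000000, 0.280000)
  k1 = (-1.056448, 0.280000)
  predictor → (-1.359192, 0.375200)
  k2 = (-1.460550, 0.509969)
  → (-1.427890, 0.414295)
(x_1(0.34), x_2(0.34)) ≈ (-1.4279, 0.4143)

-1.4279, 0.4143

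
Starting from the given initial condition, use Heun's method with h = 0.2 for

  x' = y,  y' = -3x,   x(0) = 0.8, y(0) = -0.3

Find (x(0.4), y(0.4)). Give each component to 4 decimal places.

0.4981, -1.1315

Heun on (x,y): k1 = f(t_n, state_n); k2 = f(t_n + h, state_n + h·k1); state_{n+1} = state_n + (h/2)·(k1 + k2).
0.000000: (0.800000, -0.300000)
  k1 = (-0.300000, -2.400000)
  predictor → (0.740000, -0.780000)
  k2 = (-0.780000, -2.220000)
  → (0.692000, -0.762000)
0.200000: (0.692000, -0.762000)
  k1 = (-0.762000, -2.076000)
  predictor → (0.539600, -1.177200)
  k2 = (-1.177200, -1.618800)
  → (0.498080, -1.131480)
(x(0.4), y(0.4)) ≈ (0.4981, -1.1315)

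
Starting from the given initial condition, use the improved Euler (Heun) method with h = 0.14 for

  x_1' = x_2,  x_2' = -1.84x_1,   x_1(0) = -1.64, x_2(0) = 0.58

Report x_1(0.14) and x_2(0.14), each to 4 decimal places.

-1.5292, 0.9920

Heun on (x_1,x_2): k1 = f(t_n, state_n); k2 = f(t_n + h, state_n + h·k1); state_{n+1} = state_n + (h/2)·(k1 + k2).
0.000000: (-1.640000, 0.580000)
  k1 = (0.580000, 3.017600)
  predictor → (-1.558800, 1.002464)
  k2 = (1.002464, 2.868192)
  → (-1.529228, 0.992005)
(x_1(0.14), x_2(0.14)) ≈ (-1.5292, 0.9920)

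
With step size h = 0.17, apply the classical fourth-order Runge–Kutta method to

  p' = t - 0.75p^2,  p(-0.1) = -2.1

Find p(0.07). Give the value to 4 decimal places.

RK4: k1 = f(t_n, p_n); k2 = f(t_n + h/2, p_n + (h/2)·k1); k3 = f(t_n + h/2, p_n + (h/2)·k2); k4 = f(t_n + h, p_n + h·k3); p_{n+1} = p_n + (h/6)·(k1 + 2k2 + 2k3 + k4).
t=-0.100000, p=-2.100000:
  k1 = f(-0.100000, -2.100000) = -3.407500
  k2 = f(-0.015000, -2.389638) = -4.297776
  k3 = f(-0.015000, -2.465311) = -4.573318
  k4 = f(0.070000, -2.877464) = -6.139850
  p ← -2.100000 + (0.17/6)·(k1 + 2k2 + 2k3 + k4) = -2.873204
p(0.07) ≈ -2.8732

-2.8732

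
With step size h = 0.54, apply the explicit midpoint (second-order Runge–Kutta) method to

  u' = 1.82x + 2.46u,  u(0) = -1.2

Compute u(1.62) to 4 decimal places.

Midpoint: k1 = f(x_n, u_n); k2 = f(x_n + h/2, u_n + (h/2)·k1); u_{n+1} = u_n + h·k2.
x=0.000000, u=-1.200000:
  k1 = f(0.000000, -1.200000) = -2.952000
  k2 = f(0.270000, -1.997040) = -4.421318
  u ← -1.200000 + 0.54·(-4.421318) = -3.587512
x=0.540000, u=-3.587512:
  k1 = f(0.540000, -3.587512) = -7.842479
  k2 = f(0.810000, -5.704981) = -12.560054
  u ← -3.587512 + 0.54·(-12.560054) = -10.369941
x=1.080000, u=-10.369941:
  k1 = f(1.080000, -10.369941) = -23.544455
  k2 = f(1.350000, -16.726944) = -38.691283
  u ← -10.369941 + 0.54·(-38.691283) = -31.263234
u(1.62) ≈ -31.2632

-31.2632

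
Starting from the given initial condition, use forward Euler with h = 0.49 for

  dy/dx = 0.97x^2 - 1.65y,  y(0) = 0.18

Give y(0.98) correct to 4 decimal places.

Euler: y_{n+1} = y_n + h·f(x_n, y_n).
x=0.000000, y=0.180000: f=-0.297000 → y ← 0.180000 + 0.49·(-0.297000) = 0.034470
x=0.490000, y=0.034470: f=0.176021 → y ← 0.034470 + 0.49·0.176021 = 0.120721
y(0.98) ≈ 0.1207

0.1207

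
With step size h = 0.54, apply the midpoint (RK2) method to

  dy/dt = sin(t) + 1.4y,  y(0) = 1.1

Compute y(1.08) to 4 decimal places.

5.3758

Midpoint: k1 = f(t_n, y_n); k2 = f(t_n + h/2, y_n + (h/2)·k1); y_{n+1} = y_n + h·k2.
t=0.000000, y=1.100000:
  k1 = f(0.000000, 1.100000) = 1.540000
  k2 = f(0.270000, 1.515800) = 2.388851
  y ← 1.100000 + 0.54·2.388851 = 2.389980
t=0.540000, y=2.389980:
  k1 = f(0.540000, 2.389980) = 3.860108
  k2 = f(0.810000, 3.432209) = 5.529380
  y ← 2.389980 + 0.54·5.529380 = 5.375845
y(1.08) ≈ 5.3758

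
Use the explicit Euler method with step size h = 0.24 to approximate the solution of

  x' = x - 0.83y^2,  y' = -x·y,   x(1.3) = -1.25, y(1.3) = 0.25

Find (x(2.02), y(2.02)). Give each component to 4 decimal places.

Euler on (x,y): x_{n+1} = x_n + h·x', y_{n+1} = y_n + h·y'.
1.300000: (-1.250000, 0.250000); f=(-1.301875, 0.312500) → (-1.562450, 0.325000)
1.540000: (-1.562450, 0.325000); f=(-1.650119, 0.507796) → (-1.958478, 0.446871)
1.780000: (-1.958478, 0.446871); f=(-2.124224, 0.875187) → (-2.468292, 0.656916)
(x(2.02), y(2.02)) ≈ (-2.4683, 0.6569)

-2.4683, 0.6569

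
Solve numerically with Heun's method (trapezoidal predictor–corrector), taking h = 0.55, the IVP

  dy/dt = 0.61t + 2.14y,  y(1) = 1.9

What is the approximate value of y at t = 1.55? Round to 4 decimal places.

6.0776

Heun: k1 = f(t_n, y_n); k2 = f(t_n + h, y_n + h·k1); y_{n+1} = y_n + (h/2)·(k1 + k2).
t=1.000000, y=1.900000:
  k1 = f(1.000000, 1.900000) = 4.676000
  k2 = f(1.550000, 4.471800) = 10.515152
  y ← 1.900000 + (0.55/2)·(4.676000 + 10.515152) = 6.077567
y(1.55) ≈ 6.0776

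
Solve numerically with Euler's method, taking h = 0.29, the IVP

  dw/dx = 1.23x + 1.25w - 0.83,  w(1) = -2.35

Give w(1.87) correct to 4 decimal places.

-5.1068

Euler: w_{n+1} = w_n + h·f(x_n, w_n).
x=1.000000, w=-2.350000: f=-2.537500 → w ← -2.350000 + 0.29·(-2.537500) = -3.085875
x=1.290000, w=-3.085875: f=-3.100644 → w ← -3.085875 + 0.29·(-3.100644) = -3.985062
x=1.580000, w=-3.985062: f=-3.867927 → w ← -3.985062 + 0.29·(-3.867927) = -5.106761
w(1.87) ≈ -5.1068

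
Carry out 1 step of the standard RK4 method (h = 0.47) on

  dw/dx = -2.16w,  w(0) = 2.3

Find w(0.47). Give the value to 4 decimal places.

RK4: k1 = f(x_n, w_n); k2 = f(x_n + h/2, w_n + (h/2)·k1); k3 = f(x_n + h/2, w_n + (h/2)·k2); k4 = f(x_n + h, w_n + h·k3); w_{n+1} = w_n + (h/6)·(k1 + 2k2 + 2k3 + k4).
x=0.000000, w=2.300000:
  k1 = f(0.000000, 2.300000) = -4.968000
  k2 = f(0.235000, 1.132520) = -2.446243
  k3 = f(0.235000, 1.725133) = -3.726287
  k4 = f(0.470000, 0.548645) = -1.185073
  w ← 2.300000 + (0.47/6)·(k1 + 2k2 + 2k3 + k4) = 0.850980
w(0.47) ≈ 0.8510

0.8510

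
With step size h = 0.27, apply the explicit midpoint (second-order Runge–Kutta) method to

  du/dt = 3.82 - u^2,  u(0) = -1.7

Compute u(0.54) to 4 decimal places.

-0.6121

Midpoint: k1 = f(t_n, u_n); k2 = f(t_n + h/2, u_n + (h/2)·k1); u_{n+1} = u_n + h·k2.
t=0.000000, u=-1.700000:
  k1 = f(0.000000, -1.700000) = 0.930000
  k2 = f(0.135000, -1.574450) = 1.341107
  u ← -1.700000 + 0.27·1.341107 = -1.337901
t=0.270000, u=-1.337901:
  k1 = f(0.270000, -1.337901) = 2.030021
  k2 = f(0.405000, -1.063848) = 2.688227
  u ← -1.337901 + 0.27·2.688227 = -0.612080
u(0.54) ≈ -0.6121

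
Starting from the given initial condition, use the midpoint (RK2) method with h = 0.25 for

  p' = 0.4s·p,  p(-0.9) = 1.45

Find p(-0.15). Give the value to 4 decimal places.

Midpoint: k1 = f(s_n, p_n); k2 = f(s_n + h/2, p_n + (h/2)·k1); p_{n+1} = p_n + h·k2.
s=-0.900000, p=1.450000:
  k1 = f(-0.900000, 1.450000) = -0.522000
  k2 = f(-0.775000, 1.384750) = -0.429273
  p ← 1.450000 + 0.25·(-0.429273) = 1.342682
s=-0.650000, p=1.342682:
  k1 = f(-0.650000, 1.342682) = -0.349097
  k2 = f(-0.525000, 1.299045) = -0.272799
  p ← 1.342682 + 0.25·(-0.272799) = 1.274482
s=-0.400000, p=1.274482:
  k1 = f(-0.400000, 1.274482) = -0.203917
  k2 = f(-0.275000, 1.248992) = -0.137389
  p ← 1.274482 + 0.25·(-0.137389) = 1.240135
p(-0.15) ≈ 1.2401

1.2401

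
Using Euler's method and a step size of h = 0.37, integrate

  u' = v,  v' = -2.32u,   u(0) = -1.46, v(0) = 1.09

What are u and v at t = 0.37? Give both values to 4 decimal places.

Euler on (u,v): u_{n+1} = u_n + h·u', v_{n+1} = v_n + h·v'.
0.000000: (-1.460000, 1.090000); f=(1.090000, 3.387200) → (-1.056700, 2.343264)
(u(0.37), v(0.37)) ≈ (-1.0567, 2.3433)

-1.0567, 2.3433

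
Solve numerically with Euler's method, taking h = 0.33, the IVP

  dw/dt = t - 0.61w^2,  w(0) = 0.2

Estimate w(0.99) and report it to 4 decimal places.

0.4939

Euler: w_{n+1} = w_n + h·f(t_n, w_n).
t=0.000000, w=0.200000: f=-0.024400 → w ← 0.200000 + 0.33·(-0.024400) = 0.191948
t=0.330000, w=0.191948: f=0.307525 → w ← 0.191948 + 0.33·0.307525 = 0.293431
t=0.660000, w=0.293431: f=0.607478 → w ← 0.293431 + 0.33·0.607478 = 0.493899
w(0.99) ≈ 0.4939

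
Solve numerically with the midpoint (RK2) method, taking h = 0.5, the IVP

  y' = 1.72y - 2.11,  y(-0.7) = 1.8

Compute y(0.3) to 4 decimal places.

4.0770

Midpoint: k1 = f(s_n, y_n); k2 = f(s_n + h/2, y_n + (h/2)·k1); y_{n+1} = y_n + h·k2.
s=-0.700000, y=1.800000:
  k1 = f(-0.700000, 1.800000) = 0.986000
  k2 = f(-0.450000, 2.046500) = 1.409980
  y ← 1.800000 + 0.5·1.409980 = 2.504990
s=-0.200000, y=2.504990:
  k1 = f(-0.200000, 2.504990) = 2.198583
  k2 = f(0.050000, 3.054636) = 3.143973
  y ← 2.504990 + 0.5·3.143973 = 4.076977
y(0.3) ≈ 4.0770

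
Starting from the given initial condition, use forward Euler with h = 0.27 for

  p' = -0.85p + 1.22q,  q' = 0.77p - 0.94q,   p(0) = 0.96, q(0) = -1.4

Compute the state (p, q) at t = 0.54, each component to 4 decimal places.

-0.0638, -0.5727

Euler on (p,q): p_{n+1} = p_n + h·p', q_{n+1} = q_n + h·q'.
0.000000: (0.960000, -1.400000); f=(-2.524000, 2.055200) → (0.278520, -0.845096)
0.270000: (0.278520, -0.845096); f=(-1.267759, 1.008851) → (-0.063775, -0.572706)
(p(0.54), q(0.54)) ≈ (-0.0638, -0.5727)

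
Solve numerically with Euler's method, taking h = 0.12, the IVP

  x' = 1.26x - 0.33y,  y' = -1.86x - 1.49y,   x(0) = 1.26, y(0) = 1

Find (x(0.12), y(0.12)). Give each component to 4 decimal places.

Euler on (x,y): x_{n+1} = x_n + h·x', y_{n+1} = y_n + h·y'.
0.000000: (1.260000, 1.000000); f=(1.257600, -3.833600) → (1.410912, 0.539968)
(x(0.12), y(0.12)) ≈ (1.4109, 0.5400)

1.4109, 0.5400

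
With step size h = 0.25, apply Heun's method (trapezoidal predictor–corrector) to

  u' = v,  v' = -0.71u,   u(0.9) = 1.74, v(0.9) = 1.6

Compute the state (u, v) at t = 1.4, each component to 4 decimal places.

2.3687, 0.8548

Heun on (u,v): k1 = f(t_n, state_n); k2 = f(t_n + h, state_n + h·k1); state_{n+1} = state_n + (h/2)·(k1 + k2).
0.900000: (1.740000, 1.600000)
  k1 = (1.600000, -1.235400)
  predictor → (2.140000, 1.291150)
  k2 = (1.291150, -1.519400)
  → (2.101394, 1.255650)
1.150000: (2.101394, 1.255650)
  k1 = (1.255650, -1.491990)
  predictor → (2.415306, 0.882653)
  k2 = (0.882653, -1.714867)
  → (2.368682, 0.854793)
(u(1.4), v(1.4)) ≈ (2.3687, 0.8548)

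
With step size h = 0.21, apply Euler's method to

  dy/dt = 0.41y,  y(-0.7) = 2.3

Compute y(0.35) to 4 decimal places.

3.4760

Euler: y_{n+1} = y_n + h·f(t_n, y_n).
t=-0.700000, y=2.300000: f=0.943000 → y ← 2.300000 + 0.21·0.943000 = 2.498030
t=-0.490000, y=2.498030: f=1.024192 → y ← 2.498030 + 0.21·1.024192 = 2.713110
t=-0.280000, y=2.713110: f=1.112375 → y ← 2.713110 + 0.21·1.112375 = 2.946709
t=-0.070000, y=2.946709: f=1.208151 → y ← 2.946709 + 0.21·1.208151 = 3.200421
t=0.140000, y=3.200421: f=1.312173 → y ← 3.200421 + 0.21·1.312173 = 3.475977
y(0.35) ≈ 3.4760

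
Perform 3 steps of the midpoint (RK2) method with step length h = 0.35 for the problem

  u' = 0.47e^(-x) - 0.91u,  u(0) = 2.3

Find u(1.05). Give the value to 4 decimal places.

1.0762

Midpoint: k1 = f(x_n, u_n); k2 = f(x_n + h/2, u_n + (h/2)·k1); u_{n+1} = u_n + h·k2.
x=0.000000, u=2.300000:
  k1 = f(0.000000, 2.300000) = -1.623000
  k2 = f(0.175000, 2.015975) = -1.439992
  u ← 2.300000 + 0.35·(-1.439992) = 1.796003
x=0.350000, u=1.796003:
  k1 = f(0.350000, 1.796003) = -1.303159
  k2 = f(0.525000, 1.567950) = -1.148803
  u ← 1.796003 + 0.35·(-1.148803) = 1.393921
x=0.700000, u=1.393921:
  k1 = f(0.700000, 1.393921) = -1.035073
  k2 = f(0.875000, 1.212784) = -0.907708
  u ← 1.393921 + 0.35·(-0.907708) = 1.076224
u(1.05) ≈ 1.0762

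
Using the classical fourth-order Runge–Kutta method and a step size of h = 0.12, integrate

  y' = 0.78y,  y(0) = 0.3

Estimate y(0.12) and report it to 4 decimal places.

RK4: k1 = f(t_n, y_n); k2 = f(t_n + h/2, y_n + (h/2)·k1); k3 = f(t_n + h/2, y_n + (h/2)·k2); k4 = f(t_n + h, y_n + h·k3); y_{n+1} = y_n + (h/6)·(k1 + 2k2 + 2k3 + k4).
t=0.000000, y=0.300000:
  k1 = f(0.000000, 0.300000) = 0.234000
  k2 = f(0.060000, 0.314040) = 0.244951
  k3 = f(0.060000, 0.314697) = 0.245464
  k4 = f(0.120000, 0.329456) = 0.256975
  y ← 0.300000 + (0.12/6)·(k1 + 2k2 + 2k3 + k4) = 0.329436
y(0.12) ≈ 0.3294

0.3294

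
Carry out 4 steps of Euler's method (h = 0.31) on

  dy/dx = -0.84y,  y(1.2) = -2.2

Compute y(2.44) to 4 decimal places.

-0.6583

Euler: y_{n+1} = y_n + h·f(x_n, y_n).
x=1.200000, y=-2.200000: f=1.848000 → y ← -2.200000 + 0.31·1.848000 = -1.627120
x=1.510000, y=-1.627120: f=1.366781 → y ← -1.627120 + 0.31·1.366781 = -1.203418
x=1.820000, y=-1.203418: f=1.010871 → y ← -1.203418 + 0.31·1.010871 = -0.890048
x=2.130000, y=-0.890048: f=0.747640 → y ← -0.890048 + 0.31·0.747640 = -0.658279
y(2.44) ≈ -0.6583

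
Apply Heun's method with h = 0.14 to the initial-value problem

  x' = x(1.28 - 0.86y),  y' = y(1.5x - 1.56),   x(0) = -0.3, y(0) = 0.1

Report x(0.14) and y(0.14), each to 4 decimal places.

-0.3549, 0.0754

Heun on (x,y): k1 = f(t_n, state_n); k2 = f(t_n + h, state_n + h·k1); state_{n+1} = state_n + (h/2)·(k1 + k2).
0.000000: (-0.300000, 0.100000)
  k1 = (-0.358200, -0.201000)
  predictor → (-0.350148, 0.071860)
  k2 = (-0.426550, -0.149844)
  → (-0.354933, 0.075441)
(x(0.14), y(0.14)) ≈ (-0.3549, 0.0754)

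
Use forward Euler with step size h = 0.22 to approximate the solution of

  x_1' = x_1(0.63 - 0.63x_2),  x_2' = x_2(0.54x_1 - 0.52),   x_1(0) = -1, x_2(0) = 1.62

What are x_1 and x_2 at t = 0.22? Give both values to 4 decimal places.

-0.9141, 1.2422

Euler on (x_1,x_2): x_1_{n+1} = x_1_n + h·x_1', x_2_{n+1} = x_2_n + h·x_2'.
0.000000: (-1.000000, 1.620000); f=(0.390600, -1.717200) → (-0.914068, 1.242216)
(x_1(0.22), x_2(0.22)) ≈ (-0.9141, 1.2422)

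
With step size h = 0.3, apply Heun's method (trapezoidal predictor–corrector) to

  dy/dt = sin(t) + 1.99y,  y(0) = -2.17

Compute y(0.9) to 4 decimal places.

Heun: k1 = f(t_n, y_n); k2 = f(t_n + h, y_n + h·k1); y_{n+1} = y_n + (h/2)·(k1 + k2).
t=0.000000, y=-2.170000:
  k1 = f(0.000000, -2.170000) = -4.318300
  k2 = f(0.300000, -3.465490) = -6.600805
  y ← -2.170000 + (0.3/2)·(-4.318300 + (-6.600805)) = -3.807866
t=0.300000, y=-3.807866:
  k1 = f(0.300000, -3.807866) = -7.282133
  k2 = f(0.600000, -5.992506) = -11.360444
  y ← -3.807866 + (0.3/2)·(-7.282133 + (-11.360444)) = -6.604252
t=0.600000, y=-6.604252:
  k1 = f(0.600000, -6.604252) = -12.577819
  k2 = f(0.900000, -10.377598) = -19.868093
  y ← -6.604252 + (0.3/2)·(-12.577819 + (-19.868093)) = -11.471139
y(0.9) ≈ -11.4711

-11.4711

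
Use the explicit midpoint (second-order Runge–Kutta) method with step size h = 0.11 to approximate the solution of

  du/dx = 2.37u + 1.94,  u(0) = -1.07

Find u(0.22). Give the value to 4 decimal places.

-1.2400

Midpoint: k1 = f(x_n, u_n); k2 = f(x_n + h/2, u_n + (h/2)·k1); u_{n+1} = u_n + h·k2.
x=0.000000, u=-1.070000:
  k1 = f(0.000000, -1.070000) = -0.595900
  k2 = f(0.055000, -1.102774) = -0.673576
  u ← -1.070000 + 0.11·(-0.673576) = -1.144093
x=0.110000, u=-1.144093:
  k1 = f(0.110000, -1.144093) = -0.771501
  k2 = f(0.165000, -1.186526) = -0.872066
  u ← -1.144093 + 0.11·(-0.872066) = -1.240021
u(0.22) ≈ -1.2400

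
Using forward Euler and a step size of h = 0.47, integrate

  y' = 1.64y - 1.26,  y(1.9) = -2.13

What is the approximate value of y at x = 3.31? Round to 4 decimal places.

Euler: y_{n+1} = y_n + h·f(x_n, y_n).
x=1.900000, y=-2.130000: f=-4.753200 → y ← -2.130000 + 0.47·(-4.753200) = -4.364004
x=2.370000, y=-4.364004: f=-8.416967 → y ← -4.364004 + 0.47·(-8.416967) = -8.319978
x=2.840000, y=-8.319978: f=-14.904764 → y ← -8.319978 + 0.47·(-14.904764) = -15.325218
y(3.31) ≈ -15.3252

-15.3252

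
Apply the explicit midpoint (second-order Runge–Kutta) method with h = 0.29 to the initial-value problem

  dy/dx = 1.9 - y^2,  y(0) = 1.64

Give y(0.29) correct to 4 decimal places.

1.5161

Midpoint: k1 = f(x_n, y_n); k2 = f(x_n + h/2, y_n + (h/2)·k1); y_{n+1} = y_n + h·k2.
x=0.000000, y=1.640000:
  k1 = f(0.000000, 1.640000) = -0.789600
  k2 = f(0.145000, 1.525508) = -0.427175
  y ← 1.640000 + 0.29·(-0.427175) = 1.516119
y(0.29) ≈ 1.5161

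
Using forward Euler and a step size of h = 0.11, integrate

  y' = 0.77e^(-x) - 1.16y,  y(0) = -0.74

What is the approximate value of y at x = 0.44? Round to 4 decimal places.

-0.1945

Euler: y_{n+1} = y_n + h·f(x_n, y_n).
x=0.000000, y=-0.740000: f=1.628400 → y ← -0.740000 + 0.11·1.628400 = -0.560876
x=0.110000, y=-0.560876: f=1.340408 → y ← -0.560876 + 0.11·1.340408 = -0.413431
x=0.220000, y=-0.413431: f=1.097520 → y ← -0.413431 + 0.11·1.097520 = -0.292704
x=0.330000, y=-0.292704: f=0.893108 → y ← -0.292704 + 0.11·0.893108 = -0.194462
y(0.44) ≈ -0.1945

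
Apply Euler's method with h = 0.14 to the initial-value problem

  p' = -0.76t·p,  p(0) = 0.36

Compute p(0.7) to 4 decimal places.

0.3091

Euler: p_{n+1} = p_n + h·f(t_n, p_n).
t=0.000000, p=0.360000: f=0.000000 → p ← 0.360000 + 0.14·0.000000 = 0.360000
t=0.140000, p=0.360000: f=-0.038304 → p ← 0.360000 + 0.14·(-0.038304) = 0.354637
t=0.280000, p=0.354637: f=-0.075467 → p ← 0.354637 + 0.14·(-0.075467) = 0.344072
t=0.420000, p=0.344072: f=-0.109828 → p ← 0.344072 + 0.14·(-0.109828) = 0.328696
t=0.560000, p=0.328696: f=-0.139893 → p ← 0.328696 + 0.14·(-0.139893) = 0.309111
p(0.7) ≈ 0.3091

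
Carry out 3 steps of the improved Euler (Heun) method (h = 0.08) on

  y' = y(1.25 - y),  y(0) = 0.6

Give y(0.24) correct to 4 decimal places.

0.6934

Heun: k1 = f(t_n, y_n); k2 = f(t_n + h, y_n + h·k1); y_{n+1} = y_n + (h/2)·(k1 + k2).
t=0.000000, y=0.600000:
  k1 = f(0.000000, 0.600000) = 0.390000
  k2 = f(0.080000, 0.631200) = 0.390587
  y ← 0.600000 + (0.08/2)·(0.390000 + 0.390587) = 0.631223
t=0.080000, y=0.631223:
  k1 = f(0.080000, 0.631223) = 0.390586
  k2 = f(0.160000, 0.662470) = 0.389221
  y ← 0.631223 + (0.08/2)·(0.390586 + 0.389221) = 0.662416
t=0.160000, y=0.662416:
  k1 = f(0.160000, 0.662416) = 0.389225
  k2 = f(0.240000, 0.693554) = 0.385925
  y ← 0.662416 + (0.08/2)·(0.389225 + 0.385925) = 0.693422
y(0.24) ≈ 0.6934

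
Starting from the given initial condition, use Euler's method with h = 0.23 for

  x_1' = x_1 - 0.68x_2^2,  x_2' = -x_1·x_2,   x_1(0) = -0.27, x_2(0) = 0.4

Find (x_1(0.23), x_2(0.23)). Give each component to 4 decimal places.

-0.3571, 0.4248

Euler on (x_1,x_2): x_1_{n+1} = x_1_n + h·x_1', x_2_{n+1} = x_2_n + h·x_2'.
0.000000: (-0.270000, 0.400000); f=(-0.378800, 0.108000) → (-0.357124, 0.424840)
(x_1(0.23), x_2(0.23)) ≈ (-0.3571, 0.4248)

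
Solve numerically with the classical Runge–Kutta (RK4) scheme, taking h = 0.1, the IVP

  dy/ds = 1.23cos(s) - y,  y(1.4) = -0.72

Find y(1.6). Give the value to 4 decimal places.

RK4: k1 = f(s_n, y_n); k2 = f(s_n + h/2, y_n + (h/2)·k1); k3 = f(s_n + h/2, y_n + (h/2)·k2); k4 = f(s_n + h, y_n + h·k3); y_{n+1} = y_n + (h/6)·(k1 + 2k2 + 2k3 + k4).
s=1.400000, y=-0.720000:
  k1 = f(1.400000, -0.720000) = 0.929060
  k2 = f(1.450000, -0.673547) = 0.821765
  k3 = f(1.450000, -0.678912) = 0.827130
  k4 = f(1.500000, -0.637287) = 0.724294
  y ← -0.720000 + (0.1/6)·(k1 + 2k2 + 2k3 + k4) = -0.637481
s=1.500000, y=-0.637481:
  k1 = f(1.500000, -0.637481) = 0.724488
  k2 = f(1.550000, -0.601257) = 0.626834
  k3 = f(1.550000, -0.606139) = 0.631717
  k4 = f(1.600000, -0.574309) = 0.538394
  y ← -0.637481 + (0.1/6)·(k1 + 2k2 + 2k3 + k4) = -0.574481
y(1.6) ≈ -0.5745

-0.5745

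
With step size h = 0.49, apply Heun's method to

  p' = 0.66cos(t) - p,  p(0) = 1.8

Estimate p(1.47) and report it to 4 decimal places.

0.7044

Heun: k1 = f(t_n, p_n); k2 = f(t_n + h, p_n + h·k1); p_{n+1} = p_n + (h/2)·(k1 + k2).
t=0.000000, p=1.800000:
  k1 = f(0.000000, 1.800000) = -1.140000
  k2 = f(0.490000, 1.241400) = -0.659060
  p ← 1.800000 + (0.49/2)·(-1.140000 + (-0.659060)) = 1.359230
t=0.490000, p=1.359230:
  k1 = f(0.490000, 1.359230) = -0.776891
  k2 = f(0.980000, 0.978554) = -0.610919
  p ← 1.359230 + (0.49/2)·(-0.776891 + (-0.610919)) = 1.019217
t=0.980000, p=1.019217:
  k1 = f(0.980000, 1.019217) = -0.651582
  k2 = f(1.470000, 0.699942) = -0.633529
  p ← 1.019217 + (0.49/2)·(-0.651582 + (-0.633529)) = 0.704365
p(1.47) ≈ 0.7044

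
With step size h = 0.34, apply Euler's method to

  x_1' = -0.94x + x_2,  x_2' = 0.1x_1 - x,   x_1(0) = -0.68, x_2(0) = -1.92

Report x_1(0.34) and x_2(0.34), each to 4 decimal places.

-1.3328, -1.9431

Euler on (x_1,x_2): x_1_{n+1} = x_1_n + h·x_1', x_2_{n+1} = x_2_n + h·x_2'.
0.000000: (-0.680000, -1.920000); f=(-1.920000, -0.068000) → (-1.332800, -1.943120)
(x_1(0.34), x_2(0.34)) ≈ (-1.3328, -1.9431)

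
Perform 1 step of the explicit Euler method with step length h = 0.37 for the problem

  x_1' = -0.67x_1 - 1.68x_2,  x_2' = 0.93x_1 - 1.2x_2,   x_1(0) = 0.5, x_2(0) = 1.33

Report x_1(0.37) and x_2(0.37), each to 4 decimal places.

-0.4507, 0.9115

Euler on (x_1,x_2): x_1_{n+1} = x_1_n + h·x_1', x_2_{n+1} = x_2_n + h·x_2'.
0.000000: (0.500000, 1.330000); f=(-2.569400, -1.131000) → (-0.450678, 0.911530)
(x_1(0.37), x_2(0.37)) ≈ (-0.4507, 0.9115)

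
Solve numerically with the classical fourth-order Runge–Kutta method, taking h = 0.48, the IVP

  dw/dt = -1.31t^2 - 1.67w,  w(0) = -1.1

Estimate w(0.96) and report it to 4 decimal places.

-0.4958

RK4: k1 = f(t_n, w_n); k2 = f(t_n + h/2, w_n + (h/2)·k1); k3 = f(t_n + h/2, w_n + (h/2)·k2); k4 = f(t_n + h, w_n + h·k3); w_{n+1} = w_n + (h/6)·(k1 + 2k2 + 2k3 + k4).
t=0.000000, w=-1.100000:
  k1 = f(0.000000, -1.100000) = 1.837000
  k2 = f(0.240000, -0.659120) = 1.025274
  k3 = f(0.240000, -0.853934) = 1.350614
  k4 = f(0.480000, -0.451705) = 0.452524
  w ← -1.100000 + (0.48/6)·(k1 + 2k2 + 2k3 + k4) = -0.536696
t=0.480000, w=-0.536696:
  k1 = f(0.480000, -0.536696) = 0.594458
  k2 = f(0.720000, -0.394026) = -0.021081
  k3 = f(0.720000, -0.541755) = 0.225627
  k4 = f(0.960000, -0.428395) = -0.491877
  w ← -0.536696 + (0.48/6)·(k1 + 2k2 + 2k3 + k4) = -0.495762
w(0.96) ≈ -0.4958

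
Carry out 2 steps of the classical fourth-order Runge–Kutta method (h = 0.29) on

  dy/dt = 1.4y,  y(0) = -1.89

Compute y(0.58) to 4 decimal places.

RK4: k1 = f(t_n, y_n); k2 = f(t_n + h/2, y_n + (h/2)·k1); k3 = f(t_n + h/2, y_n + (h/2)·k2); k4 = f(t_n + h, y_n + h·k3); y_{n+1} = y_n + (h/6)·(k1 + 2k2 + 2k3 + k4).
t=0.000000, y=-1.890000:
  k1 = f(0.000000, -1.890000) = -2.646000
  k2 = f(0.145000, -2.273670) = -3.183138
  k3 = f(0.145000, -2.351555) = -3.292177
  k4 = f(0.290000, -2.844731) = -3.982624
  y ← -1.890000 + (0.29/6)·(k1 + 2k2 + 2k3 + k4) = -2.836331
t=0.290000, y=-2.836331:
  k1 = f(0.290000, -2.836331) = -3.970863
  k2 = f(0.435000, -3.412106) = -4.776948
  k3 = f(0.435000, -3.528988) = -4.940583
  k4 = f(0.580000, -4.269100) = -5.976740
  y ← -2.836331 + (0.29/6)·(k1 + 2k2 + 2k3 + k4) = -4.256493
y(0.58) ≈ -4.2565

-4.2565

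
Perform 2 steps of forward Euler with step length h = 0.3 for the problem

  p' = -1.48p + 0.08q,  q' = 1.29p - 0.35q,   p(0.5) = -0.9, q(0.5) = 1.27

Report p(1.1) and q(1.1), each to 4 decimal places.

Euler on (p,q): p_{n+1} = p_n + h·p', q_{n+1} = q_n + h·q'.
0.500000: (-0.900000, 1.270000); f=(1.433600, -1.605500) → (-0.469920, 0.788350)
0.800000: (-0.469920, 0.788350); f=(0.758550, -0.882119) → (-0.242355, 0.523714)
(p(1.1), q(1.1)) ≈ (-0.2424, 0.5237)

-0.2424, 0.5237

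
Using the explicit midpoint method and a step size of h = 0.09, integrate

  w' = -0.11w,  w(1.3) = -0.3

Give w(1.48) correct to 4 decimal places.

Midpoint: k1 = f(x_n, w_n); k2 = f(x_n + h/2, w_n + (h/2)·k1); w_{n+1} = w_n + h·k2.
x=1.300000, w=-0.300000:
  k1 = f(1.300000, -0.300000) = 0.033000
  k2 = f(1.345000, -0.298515) = 0.032837
  w ← -0.300000 + 0.09·0.032837 = -0.297045
x=1.390000, w=-0.297045:
  k1 = f(1.390000, -0.297045) = 0.032675
  k2 = f(1.435000, -0.295574) = 0.032513
  w ← -0.297045 + 0.09·0.032513 = -0.294119
w(1.48) ≈ -0.2941

-0.2941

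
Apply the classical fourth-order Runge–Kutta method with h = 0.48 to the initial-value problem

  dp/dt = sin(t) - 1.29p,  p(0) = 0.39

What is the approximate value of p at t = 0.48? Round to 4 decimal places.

RK4: k1 = f(t_n, p_n); k2 = f(t_n + h/2, p_n + (h/2)·k1); k3 = f(t_n + h/2, p_n + (h/2)·k2); k4 = f(t_n + h, p_n + h·k3); p_{n+1} = p_n + (h/6)·(k1 + 2k2 + 2k3 + k4).
t=0.000000, p=0.390000:
  k1 = f(0.000000, 0.390000) = -0.503100
  k2 = f(0.240000, 0.269256) = -0.109638
  k3 = f(0.240000, 0.363687) = -0.231454
  k4 = f(0.480000, 0.278902) = 0.101995
  p ← 0.390000 + (0.48/6)·(k1 + 2k2 + 2k3 + k4) = 0.303337
p(0.48) ≈ 0.3033

0.3033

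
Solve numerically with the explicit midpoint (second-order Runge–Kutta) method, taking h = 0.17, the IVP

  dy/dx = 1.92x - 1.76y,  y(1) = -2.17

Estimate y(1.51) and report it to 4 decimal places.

Midpoint: k1 = f(x_n, y_n); k2 = f(x_n + h/2, y_n + (h/2)·k1); y_{n+1} = y_n + h·k2.
x=1.000000, y=-2.170000:
  k1 = f(1.000000, -2.170000) = 5.739200
  k2 = f(1.085000, -1.682168) = 5.043816
  y ← -2.170000 + 0.17·5.043816 = -1.312551
x=1.170000, y=-1.312551:
  k1 = f(1.170000, -1.312551) = 4.556490
  k2 = f(1.255000, -0.925250) = 4.038039
  y ← -1.312551 + 0.17·4.038039 = -0.626085
x=1.340000, y=-0.626085:
  k1 = f(1.340000, -0.626085) = 3.674709
  k2 = f(1.425000, -0.313734) = 3.288173
  y ← -0.626085 + 0.17·3.288173 = -0.067095
y(1.51) ≈ -0.0671

-0.0671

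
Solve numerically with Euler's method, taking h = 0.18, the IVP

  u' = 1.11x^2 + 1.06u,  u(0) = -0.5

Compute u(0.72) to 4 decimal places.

-0.9071

Euler: u_{n+1} = u_n + h·f(x_n, u_n).
x=0.000000, u=-0.500000: f=-0.530000 → u ← -0.500000 + 0.18·(-0.530000) = -0.595400
x=0.180000, u=-0.595400: f=-0.595160 → u ← -0.595400 + 0.18·(-0.595160) = -0.702529
x=0.360000, u=-0.702529: f=-0.600825 → u ← -0.702529 + 0.18·(-0.600825) = -0.810677
x=0.540000, u=-0.810677: f=-0.535642 → u ← -0.810677 + 0.18·(-0.535642) = -0.907093
u(0.72) ≈ -0.9071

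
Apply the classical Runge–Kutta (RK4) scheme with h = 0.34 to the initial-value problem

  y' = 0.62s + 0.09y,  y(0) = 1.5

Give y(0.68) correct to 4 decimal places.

RK4: k1 = f(s_n, y_n); k2 = f(s_n + h/2, y_n + (h/2)·k1); k3 = f(s_n + h/2, y_n + (h/2)·k2); k4 = f(s_n + h, y_n + h·k3); y_{n+1} = y_n + (h/6)·(k1 + 2k2 + 2k3 + k4).
s=0.000000, y=1.500000:
  k1 = f(0.000000, 1.500000) = 0.135000
  k2 = f(0.170000, 1.522950) = 0.242466
  k3 = f(0.170000, 1.541219) = 0.244110
  k4 = f(0.340000, 1.582997) = 0.353270
  y ← 1.500000 + (0.34/6)·(k1 + 2k2 + 2k3 + k4) = 1.582814
s=0.340000, y=1.582814:
  k1 = f(0.340000, 1.582814) = 0.353253
  k2 = f(0.510000, 1.642867) = 0.464058
  k3 = f(0.510000, 1.661704) = 0.465753
  k4 = f(0.680000, 1.741170) = 0.578305
  y ← 1.582814 + (0.34/6)·(k1 + 2k2 + 2k3 + k4) = 1.740981
y(0.68) ≈ 1.7410

1.7410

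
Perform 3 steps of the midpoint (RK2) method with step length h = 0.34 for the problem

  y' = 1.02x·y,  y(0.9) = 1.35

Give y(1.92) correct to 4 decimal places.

5.4530

Midpoint: k1 = f(x_n, y_n); k2 = f(x_n + h/2, y_n + (h/2)·k1); y_{n+1} = y_n + h·k2.
x=0.900000, y=1.350000:
  k1 = f(0.900000, 1.350000) = 1.239300
  k2 = f(1.070000, 1.560681) = 1.703327
  y ← 1.350000 + 0.34·1.703327 = 1.929131
x=1.240000, y=1.929131:
  k1 = f(1.240000, 1.929131) = 2.439965
  k2 = f(1.410000, 2.343925) = 3.371033
  y ← 1.929131 + 0.34·3.371033 = 3.075283
x=1.580000, y=3.075283:
  k1 = f(1.580000, 3.075283) = 4.956125
  k2 = f(1.750000, 3.917824) = 6.993316
  y ← 3.075283 + 0.34·6.993316 = 5.453010
y(1.92) ≈ 5.4530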